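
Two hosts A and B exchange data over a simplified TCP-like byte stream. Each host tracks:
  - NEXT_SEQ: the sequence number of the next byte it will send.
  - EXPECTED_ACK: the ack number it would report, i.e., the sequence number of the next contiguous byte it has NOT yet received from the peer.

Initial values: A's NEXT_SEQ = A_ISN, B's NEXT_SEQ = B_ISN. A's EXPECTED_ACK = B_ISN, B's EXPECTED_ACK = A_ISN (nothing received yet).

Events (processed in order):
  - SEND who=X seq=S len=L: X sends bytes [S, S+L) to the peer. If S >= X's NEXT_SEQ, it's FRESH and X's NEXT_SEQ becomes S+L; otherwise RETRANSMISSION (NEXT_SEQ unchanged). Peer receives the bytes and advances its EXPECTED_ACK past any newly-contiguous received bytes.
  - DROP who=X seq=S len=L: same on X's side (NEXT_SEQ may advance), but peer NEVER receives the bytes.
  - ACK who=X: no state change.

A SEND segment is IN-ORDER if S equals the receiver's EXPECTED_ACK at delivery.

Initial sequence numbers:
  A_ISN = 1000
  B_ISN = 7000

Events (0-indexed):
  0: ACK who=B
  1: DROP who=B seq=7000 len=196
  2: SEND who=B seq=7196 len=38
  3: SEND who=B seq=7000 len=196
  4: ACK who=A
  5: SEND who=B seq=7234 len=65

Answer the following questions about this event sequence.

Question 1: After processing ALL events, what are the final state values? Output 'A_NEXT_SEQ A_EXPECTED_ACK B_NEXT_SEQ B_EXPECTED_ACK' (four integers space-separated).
Answer: 1000 7299 7299 1000

Derivation:
After event 0: A_seq=1000 A_ack=7000 B_seq=7000 B_ack=1000
After event 1: A_seq=1000 A_ack=7000 B_seq=7196 B_ack=1000
After event 2: A_seq=1000 A_ack=7000 B_seq=7234 B_ack=1000
After event 3: A_seq=1000 A_ack=7234 B_seq=7234 B_ack=1000
After event 4: A_seq=1000 A_ack=7234 B_seq=7234 B_ack=1000
After event 5: A_seq=1000 A_ack=7299 B_seq=7299 B_ack=1000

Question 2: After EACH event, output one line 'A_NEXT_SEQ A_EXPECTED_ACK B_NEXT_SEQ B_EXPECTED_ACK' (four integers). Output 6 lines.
1000 7000 7000 1000
1000 7000 7196 1000
1000 7000 7234 1000
1000 7234 7234 1000
1000 7234 7234 1000
1000 7299 7299 1000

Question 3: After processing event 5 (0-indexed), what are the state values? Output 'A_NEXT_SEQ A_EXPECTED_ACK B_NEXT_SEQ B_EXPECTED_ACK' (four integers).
After event 0: A_seq=1000 A_ack=7000 B_seq=7000 B_ack=1000
After event 1: A_seq=1000 A_ack=7000 B_seq=7196 B_ack=1000
After event 2: A_seq=1000 A_ack=7000 B_seq=7234 B_ack=1000
After event 3: A_seq=1000 A_ack=7234 B_seq=7234 B_ack=1000
After event 4: A_seq=1000 A_ack=7234 B_seq=7234 B_ack=1000
After event 5: A_seq=1000 A_ack=7299 B_seq=7299 B_ack=1000

1000 7299 7299 1000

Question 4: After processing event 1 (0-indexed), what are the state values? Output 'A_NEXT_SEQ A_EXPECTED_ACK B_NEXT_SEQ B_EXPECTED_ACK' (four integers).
After event 0: A_seq=1000 A_ack=7000 B_seq=7000 B_ack=1000
After event 1: A_seq=1000 A_ack=7000 B_seq=7196 B_ack=1000

1000 7000 7196 1000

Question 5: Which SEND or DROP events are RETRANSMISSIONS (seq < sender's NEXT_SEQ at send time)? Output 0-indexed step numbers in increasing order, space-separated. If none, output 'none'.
Step 1: DROP seq=7000 -> fresh
Step 2: SEND seq=7196 -> fresh
Step 3: SEND seq=7000 -> retransmit
Step 5: SEND seq=7234 -> fresh

Answer: 3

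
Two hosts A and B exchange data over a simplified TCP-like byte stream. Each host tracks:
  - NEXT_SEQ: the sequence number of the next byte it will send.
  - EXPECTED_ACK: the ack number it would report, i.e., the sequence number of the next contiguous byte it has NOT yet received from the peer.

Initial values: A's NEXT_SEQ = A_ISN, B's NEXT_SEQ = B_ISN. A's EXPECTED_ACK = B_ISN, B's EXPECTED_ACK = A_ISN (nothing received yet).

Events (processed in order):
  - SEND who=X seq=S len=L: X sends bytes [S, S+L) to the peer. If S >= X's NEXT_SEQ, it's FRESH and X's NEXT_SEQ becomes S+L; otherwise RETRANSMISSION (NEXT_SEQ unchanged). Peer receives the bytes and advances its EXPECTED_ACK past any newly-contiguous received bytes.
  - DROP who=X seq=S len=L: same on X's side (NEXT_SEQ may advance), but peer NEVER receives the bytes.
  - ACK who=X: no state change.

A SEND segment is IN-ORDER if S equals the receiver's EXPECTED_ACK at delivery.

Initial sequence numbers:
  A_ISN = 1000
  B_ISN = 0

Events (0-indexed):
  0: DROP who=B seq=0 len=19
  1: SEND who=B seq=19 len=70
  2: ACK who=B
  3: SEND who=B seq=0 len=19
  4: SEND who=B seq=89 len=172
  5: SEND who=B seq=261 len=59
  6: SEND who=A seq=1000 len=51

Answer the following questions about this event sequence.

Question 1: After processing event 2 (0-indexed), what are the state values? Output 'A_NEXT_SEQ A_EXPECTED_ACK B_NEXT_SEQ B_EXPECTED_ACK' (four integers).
After event 0: A_seq=1000 A_ack=0 B_seq=19 B_ack=1000
After event 1: A_seq=1000 A_ack=0 B_seq=89 B_ack=1000
After event 2: A_seq=1000 A_ack=0 B_seq=89 B_ack=1000

1000 0 89 1000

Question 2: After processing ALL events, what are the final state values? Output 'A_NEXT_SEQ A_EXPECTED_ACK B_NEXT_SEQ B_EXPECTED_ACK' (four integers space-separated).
Answer: 1051 320 320 1051

Derivation:
After event 0: A_seq=1000 A_ack=0 B_seq=19 B_ack=1000
After event 1: A_seq=1000 A_ack=0 B_seq=89 B_ack=1000
After event 2: A_seq=1000 A_ack=0 B_seq=89 B_ack=1000
After event 3: A_seq=1000 A_ack=89 B_seq=89 B_ack=1000
After event 4: A_seq=1000 A_ack=261 B_seq=261 B_ack=1000
After event 5: A_seq=1000 A_ack=320 B_seq=320 B_ack=1000
After event 6: A_seq=1051 A_ack=320 B_seq=320 B_ack=1051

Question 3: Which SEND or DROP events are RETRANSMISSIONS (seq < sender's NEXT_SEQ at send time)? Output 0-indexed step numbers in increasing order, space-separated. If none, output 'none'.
Answer: 3

Derivation:
Step 0: DROP seq=0 -> fresh
Step 1: SEND seq=19 -> fresh
Step 3: SEND seq=0 -> retransmit
Step 4: SEND seq=89 -> fresh
Step 5: SEND seq=261 -> fresh
Step 6: SEND seq=1000 -> fresh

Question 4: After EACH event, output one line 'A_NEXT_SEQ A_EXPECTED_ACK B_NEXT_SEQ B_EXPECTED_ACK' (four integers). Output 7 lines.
1000 0 19 1000
1000 0 89 1000
1000 0 89 1000
1000 89 89 1000
1000 261 261 1000
1000 320 320 1000
1051 320 320 1051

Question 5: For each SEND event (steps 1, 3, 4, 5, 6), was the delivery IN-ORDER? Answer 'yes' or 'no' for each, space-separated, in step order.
Step 1: SEND seq=19 -> out-of-order
Step 3: SEND seq=0 -> in-order
Step 4: SEND seq=89 -> in-order
Step 5: SEND seq=261 -> in-order
Step 6: SEND seq=1000 -> in-order

Answer: no yes yes yes yes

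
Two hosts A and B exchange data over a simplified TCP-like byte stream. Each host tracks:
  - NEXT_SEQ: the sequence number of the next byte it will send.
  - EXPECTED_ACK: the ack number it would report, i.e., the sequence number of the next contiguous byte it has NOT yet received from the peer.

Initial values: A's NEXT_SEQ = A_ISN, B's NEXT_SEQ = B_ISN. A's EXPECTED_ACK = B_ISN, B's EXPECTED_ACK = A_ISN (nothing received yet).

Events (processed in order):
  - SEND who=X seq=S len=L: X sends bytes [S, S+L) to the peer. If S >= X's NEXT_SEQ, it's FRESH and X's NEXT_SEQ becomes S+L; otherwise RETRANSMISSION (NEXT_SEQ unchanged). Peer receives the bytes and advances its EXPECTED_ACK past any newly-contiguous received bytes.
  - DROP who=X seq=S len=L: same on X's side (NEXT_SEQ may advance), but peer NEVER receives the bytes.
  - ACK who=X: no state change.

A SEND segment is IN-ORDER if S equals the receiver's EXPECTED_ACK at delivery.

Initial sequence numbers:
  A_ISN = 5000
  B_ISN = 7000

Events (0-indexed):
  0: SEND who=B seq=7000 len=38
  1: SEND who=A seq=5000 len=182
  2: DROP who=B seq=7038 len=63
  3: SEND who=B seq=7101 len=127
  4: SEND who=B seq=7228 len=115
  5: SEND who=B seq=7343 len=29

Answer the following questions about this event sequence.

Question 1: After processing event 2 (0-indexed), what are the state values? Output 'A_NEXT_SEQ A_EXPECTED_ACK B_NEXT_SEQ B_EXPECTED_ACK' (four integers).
After event 0: A_seq=5000 A_ack=7038 B_seq=7038 B_ack=5000
After event 1: A_seq=5182 A_ack=7038 B_seq=7038 B_ack=5182
After event 2: A_seq=5182 A_ack=7038 B_seq=7101 B_ack=5182

5182 7038 7101 5182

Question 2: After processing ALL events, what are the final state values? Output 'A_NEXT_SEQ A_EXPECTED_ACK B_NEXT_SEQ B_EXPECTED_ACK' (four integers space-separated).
After event 0: A_seq=5000 A_ack=7038 B_seq=7038 B_ack=5000
After event 1: A_seq=5182 A_ack=7038 B_seq=7038 B_ack=5182
After event 2: A_seq=5182 A_ack=7038 B_seq=7101 B_ack=5182
After event 3: A_seq=5182 A_ack=7038 B_seq=7228 B_ack=5182
After event 4: A_seq=5182 A_ack=7038 B_seq=7343 B_ack=5182
After event 5: A_seq=5182 A_ack=7038 B_seq=7372 B_ack=5182

Answer: 5182 7038 7372 5182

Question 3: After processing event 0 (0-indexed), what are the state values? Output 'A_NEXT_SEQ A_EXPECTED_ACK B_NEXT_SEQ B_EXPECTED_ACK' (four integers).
After event 0: A_seq=5000 A_ack=7038 B_seq=7038 B_ack=5000

5000 7038 7038 5000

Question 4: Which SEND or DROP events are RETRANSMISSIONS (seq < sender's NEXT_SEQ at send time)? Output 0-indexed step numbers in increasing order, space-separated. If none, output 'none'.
Step 0: SEND seq=7000 -> fresh
Step 1: SEND seq=5000 -> fresh
Step 2: DROP seq=7038 -> fresh
Step 3: SEND seq=7101 -> fresh
Step 4: SEND seq=7228 -> fresh
Step 5: SEND seq=7343 -> fresh

Answer: none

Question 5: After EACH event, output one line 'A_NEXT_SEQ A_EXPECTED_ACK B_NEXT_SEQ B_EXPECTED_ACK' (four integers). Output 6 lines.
5000 7038 7038 5000
5182 7038 7038 5182
5182 7038 7101 5182
5182 7038 7228 5182
5182 7038 7343 5182
5182 7038 7372 5182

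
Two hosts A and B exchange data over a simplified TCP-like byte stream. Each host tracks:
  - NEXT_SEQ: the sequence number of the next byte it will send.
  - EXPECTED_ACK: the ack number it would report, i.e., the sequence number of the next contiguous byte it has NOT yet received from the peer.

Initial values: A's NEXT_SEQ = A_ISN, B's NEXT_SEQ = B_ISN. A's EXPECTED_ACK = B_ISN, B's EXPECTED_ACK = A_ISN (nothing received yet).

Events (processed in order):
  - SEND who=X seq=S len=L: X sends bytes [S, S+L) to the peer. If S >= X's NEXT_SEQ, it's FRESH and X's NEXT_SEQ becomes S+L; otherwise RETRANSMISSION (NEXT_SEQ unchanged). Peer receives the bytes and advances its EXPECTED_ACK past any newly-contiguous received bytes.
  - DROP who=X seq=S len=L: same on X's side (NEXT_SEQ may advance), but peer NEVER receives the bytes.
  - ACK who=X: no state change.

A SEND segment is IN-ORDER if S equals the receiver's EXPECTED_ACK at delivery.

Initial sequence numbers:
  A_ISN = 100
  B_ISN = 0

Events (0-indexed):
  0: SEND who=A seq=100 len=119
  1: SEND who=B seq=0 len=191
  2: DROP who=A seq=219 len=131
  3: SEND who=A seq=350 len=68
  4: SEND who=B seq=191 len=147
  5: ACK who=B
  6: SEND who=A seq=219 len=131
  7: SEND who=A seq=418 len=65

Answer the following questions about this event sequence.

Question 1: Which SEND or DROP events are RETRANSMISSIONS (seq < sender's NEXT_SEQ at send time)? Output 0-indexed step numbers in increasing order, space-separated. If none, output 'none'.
Answer: 6

Derivation:
Step 0: SEND seq=100 -> fresh
Step 1: SEND seq=0 -> fresh
Step 2: DROP seq=219 -> fresh
Step 3: SEND seq=350 -> fresh
Step 4: SEND seq=191 -> fresh
Step 6: SEND seq=219 -> retransmit
Step 7: SEND seq=418 -> fresh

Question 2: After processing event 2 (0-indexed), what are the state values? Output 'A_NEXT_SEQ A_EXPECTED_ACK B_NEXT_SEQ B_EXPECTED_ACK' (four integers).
After event 0: A_seq=219 A_ack=0 B_seq=0 B_ack=219
After event 1: A_seq=219 A_ack=191 B_seq=191 B_ack=219
After event 2: A_seq=350 A_ack=191 B_seq=191 B_ack=219

350 191 191 219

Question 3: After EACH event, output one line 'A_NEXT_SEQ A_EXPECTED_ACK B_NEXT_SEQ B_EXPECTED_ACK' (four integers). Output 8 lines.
219 0 0 219
219 191 191 219
350 191 191 219
418 191 191 219
418 338 338 219
418 338 338 219
418 338 338 418
483 338 338 483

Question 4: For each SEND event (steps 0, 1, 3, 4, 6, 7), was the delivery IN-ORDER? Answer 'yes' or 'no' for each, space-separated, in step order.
Answer: yes yes no yes yes yes

Derivation:
Step 0: SEND seq=100 -> in-order
Step 1: SEND seq=0 -> in-order
Step 3: SEND seq=350 -> out-of-order
Step 4: SEND seq=191 -> in-order
Step 6: SEND seq=219 -> in-order
Step 7: SEND seq=418 -> in-order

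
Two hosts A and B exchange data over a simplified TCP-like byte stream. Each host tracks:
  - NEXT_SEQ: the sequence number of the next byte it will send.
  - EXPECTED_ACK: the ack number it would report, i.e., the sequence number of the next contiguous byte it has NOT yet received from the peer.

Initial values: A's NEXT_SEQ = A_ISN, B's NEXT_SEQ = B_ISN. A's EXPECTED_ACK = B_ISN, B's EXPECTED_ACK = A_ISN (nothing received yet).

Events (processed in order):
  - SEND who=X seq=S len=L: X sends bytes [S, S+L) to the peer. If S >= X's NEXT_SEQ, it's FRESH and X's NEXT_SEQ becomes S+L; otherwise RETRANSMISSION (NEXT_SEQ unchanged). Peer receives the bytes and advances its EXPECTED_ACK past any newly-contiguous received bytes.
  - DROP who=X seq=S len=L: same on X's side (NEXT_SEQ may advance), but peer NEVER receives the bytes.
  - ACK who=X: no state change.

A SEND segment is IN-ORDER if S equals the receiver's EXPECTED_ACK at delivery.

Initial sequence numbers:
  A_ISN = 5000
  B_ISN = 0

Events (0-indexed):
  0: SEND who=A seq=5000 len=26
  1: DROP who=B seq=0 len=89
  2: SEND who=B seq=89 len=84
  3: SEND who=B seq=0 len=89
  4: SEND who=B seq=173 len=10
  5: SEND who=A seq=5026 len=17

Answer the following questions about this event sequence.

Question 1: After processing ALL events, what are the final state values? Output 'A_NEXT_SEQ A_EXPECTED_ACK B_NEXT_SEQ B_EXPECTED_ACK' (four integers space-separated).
After event 0: A_seq=5026 A_ack=0 B_seq=0 B_ack=5026
After event 1: A_seq=5026 A_ack=0 B_seq=89 B_ack=5026
After event 2: A_seq=5026 A_ack=0 B_seq=173 B_ack=5026
After event 3: A_seq=5026 A_ack=173 B_seq=173 B_ack=5026
After event 4: A_seq=5026 A_ack=183 B_seq=183 B_ack=5026
After event 5: A_seq=5043 A_ack=183 B_seq=183 B_ack=5043

Answer: 5043 183 183 5043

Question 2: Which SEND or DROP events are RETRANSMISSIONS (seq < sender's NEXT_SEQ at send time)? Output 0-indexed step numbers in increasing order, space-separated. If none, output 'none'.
Step 0: SEND seq=5000 -> fresh
Step 1: DROP seq=0 -> fresh
Step 2: SEND seq=89 -> fresh
Step 3: SEND seq=0 -> retransmit
Step 4: SEND seq=173 -> fresh
Step 5: SEND seq=5026 -> fresh

Answer: 3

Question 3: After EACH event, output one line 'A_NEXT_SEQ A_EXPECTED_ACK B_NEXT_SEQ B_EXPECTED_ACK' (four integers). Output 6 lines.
5026 0 0 5026
5026 0 89 5026
5026 0 173 5026
5026 173 173 5026
5026 183 183 5026
5043 183 183 5043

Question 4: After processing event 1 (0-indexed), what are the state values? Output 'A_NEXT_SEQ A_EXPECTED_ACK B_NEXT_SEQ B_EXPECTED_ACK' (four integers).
After event 0: A_seq=5026 A_ack=0 B_seq=0 B_ack=5026
After event 1: A_seq=5026 A_ack=0 B_seq=89 B_ack=5026

5026 0 89 5026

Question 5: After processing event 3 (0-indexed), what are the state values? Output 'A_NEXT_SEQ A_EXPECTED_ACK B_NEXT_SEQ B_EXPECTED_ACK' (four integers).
After event 0: A_seq=5026 A_ack=0 B_seq=0 B_ack=5026
After event 1: A_seq=5026 A_ack=0 B_seq=89 B_ack=5026
After event 2: A_seq=5026 A_ack=0 B_seq=173 B_ack=5026
After event 3: A_seq=5026 A_ack=173 B_seq=173 B_ack=5026

5026 173 173 5026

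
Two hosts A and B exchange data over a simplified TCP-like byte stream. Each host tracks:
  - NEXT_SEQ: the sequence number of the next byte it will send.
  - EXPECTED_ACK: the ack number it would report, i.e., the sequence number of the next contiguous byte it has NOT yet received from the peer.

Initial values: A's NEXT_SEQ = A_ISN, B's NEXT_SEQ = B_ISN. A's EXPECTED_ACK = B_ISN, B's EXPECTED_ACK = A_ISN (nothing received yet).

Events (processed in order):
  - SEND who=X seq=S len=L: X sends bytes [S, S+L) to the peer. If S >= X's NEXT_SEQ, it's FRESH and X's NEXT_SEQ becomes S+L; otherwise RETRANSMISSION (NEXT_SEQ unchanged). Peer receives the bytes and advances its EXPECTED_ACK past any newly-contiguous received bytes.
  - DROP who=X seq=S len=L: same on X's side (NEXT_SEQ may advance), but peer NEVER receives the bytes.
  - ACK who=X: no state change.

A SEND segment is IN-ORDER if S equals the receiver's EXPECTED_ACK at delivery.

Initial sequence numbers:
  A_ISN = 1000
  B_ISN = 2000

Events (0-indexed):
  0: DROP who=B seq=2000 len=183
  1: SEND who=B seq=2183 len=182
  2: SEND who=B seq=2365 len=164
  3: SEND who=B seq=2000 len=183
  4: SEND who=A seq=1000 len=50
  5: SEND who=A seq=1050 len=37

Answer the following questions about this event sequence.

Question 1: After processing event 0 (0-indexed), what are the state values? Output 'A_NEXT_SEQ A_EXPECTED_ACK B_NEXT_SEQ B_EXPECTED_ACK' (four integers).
After event 0: A_seq=1000 A_ack=2000 B_seq=2183 B_ack=1000

1000 2000 2183 1000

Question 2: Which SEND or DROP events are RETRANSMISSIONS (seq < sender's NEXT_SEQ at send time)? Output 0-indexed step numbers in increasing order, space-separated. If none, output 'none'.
Step 0: DROP seq=2000 -> fresh
Step 1: SEND seq=2183 -> fresh
Step 2: SEND seq=2365 -> fresh
Step 3: SEND seq=2000 -> retransmit
Step 4: SEND seq=1000 -> fresh
Step 5: SEND seq=1050 -> fresh

Answer: 3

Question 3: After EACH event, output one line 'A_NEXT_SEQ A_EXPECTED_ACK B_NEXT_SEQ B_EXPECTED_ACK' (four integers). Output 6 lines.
1000 2000 2183 1000
1000 2000 2365 1000
1000 2000 2529 1000
1000 2529 2529 1000
1050 2529 2529 1050
1087 2529 2529 1087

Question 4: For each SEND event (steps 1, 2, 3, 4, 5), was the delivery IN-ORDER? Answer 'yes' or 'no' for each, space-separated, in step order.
Answer: no no yes yes yes

Derivation:
Step 1: SEND seq=2183 -> out-of-order
Step 2: SEND seq=2365 -> out-of-order
Step 3: SEND seq=2000 -> in-order
Step 4: SEND seq=1000 -> in-order
Step 5: SEND seq=1050 -> in-order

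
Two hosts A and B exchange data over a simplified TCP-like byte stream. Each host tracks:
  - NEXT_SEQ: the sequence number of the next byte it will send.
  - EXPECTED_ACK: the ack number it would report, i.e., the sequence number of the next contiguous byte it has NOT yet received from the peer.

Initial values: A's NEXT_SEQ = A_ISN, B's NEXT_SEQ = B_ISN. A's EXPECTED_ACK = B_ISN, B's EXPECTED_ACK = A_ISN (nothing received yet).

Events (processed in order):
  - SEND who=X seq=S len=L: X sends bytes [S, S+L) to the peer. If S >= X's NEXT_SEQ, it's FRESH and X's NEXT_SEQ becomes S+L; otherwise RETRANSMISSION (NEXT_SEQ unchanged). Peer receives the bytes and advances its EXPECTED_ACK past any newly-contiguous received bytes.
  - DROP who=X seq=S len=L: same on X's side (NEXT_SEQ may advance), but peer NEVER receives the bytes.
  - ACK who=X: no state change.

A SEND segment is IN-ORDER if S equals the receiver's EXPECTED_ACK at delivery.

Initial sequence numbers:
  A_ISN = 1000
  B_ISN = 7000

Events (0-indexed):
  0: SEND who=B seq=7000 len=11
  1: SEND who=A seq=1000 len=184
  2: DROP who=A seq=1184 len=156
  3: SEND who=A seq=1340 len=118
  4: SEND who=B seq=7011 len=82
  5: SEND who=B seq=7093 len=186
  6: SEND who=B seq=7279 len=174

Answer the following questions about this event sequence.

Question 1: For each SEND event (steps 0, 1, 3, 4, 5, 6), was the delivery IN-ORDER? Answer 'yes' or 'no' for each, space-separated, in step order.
Step 0: SEND seq=7000 -> in-order
Step 1: SEND seq=1000 -> in-order
Step 3: SEND seq=1340 -> out-of-order
Step 4: SEND seq=7011 -> in-order
Step 5: SEND seq=7093 -> in-order
Step 6: SEND seq=7279 -> in-order

Answer: yes yes no yes yes yes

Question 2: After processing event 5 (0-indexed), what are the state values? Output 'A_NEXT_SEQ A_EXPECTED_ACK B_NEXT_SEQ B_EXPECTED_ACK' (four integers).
After event 0: A_seq=1000 A_ack=7011 B_seq=7011 B_ack=1000
After event 1: A_seq=1184 A_ack=7011 B_seq=7011 B_ack=1184
After event 2: A_seq=1340 A_ack=7011 B_seq=7011 B_ack=1184
After event 3: A_seq=1458 A_ack=7011 B_seq=7011 B_ack=1184
After event 4: A_seq=1458 A_ack=7093 B_seq=7093 B_ack=1184
After event 5: A_seq=1458 A_ack=7279 B_seq=7279 B_ack=1184

1458 7279 7279 1184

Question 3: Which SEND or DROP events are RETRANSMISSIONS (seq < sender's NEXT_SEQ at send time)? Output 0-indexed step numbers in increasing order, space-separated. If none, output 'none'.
Step 0: SEND seq=7000 -> fresh
Step 1: SEND seq=1000 -> fresh
Step 2: DROP seq=1184 -> fresh
Step 3: SEND seq=1340 -> fresh
Step 4: SEND seq=7011 -> fresh
Step 5: SEND seq=7093 -> fresh
Step 6: SEND seq=7279 -> fresh

Answer: none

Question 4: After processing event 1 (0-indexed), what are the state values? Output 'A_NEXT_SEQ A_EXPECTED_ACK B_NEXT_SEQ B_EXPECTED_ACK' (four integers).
After event 0: A_seq=1000 A_ack=7011 B_seq=7011 B_ack=1000
After event 1: A_seq=1184 A_ack=7011 B_seq=7011 B_ack=1184

1184 7011 7011 1184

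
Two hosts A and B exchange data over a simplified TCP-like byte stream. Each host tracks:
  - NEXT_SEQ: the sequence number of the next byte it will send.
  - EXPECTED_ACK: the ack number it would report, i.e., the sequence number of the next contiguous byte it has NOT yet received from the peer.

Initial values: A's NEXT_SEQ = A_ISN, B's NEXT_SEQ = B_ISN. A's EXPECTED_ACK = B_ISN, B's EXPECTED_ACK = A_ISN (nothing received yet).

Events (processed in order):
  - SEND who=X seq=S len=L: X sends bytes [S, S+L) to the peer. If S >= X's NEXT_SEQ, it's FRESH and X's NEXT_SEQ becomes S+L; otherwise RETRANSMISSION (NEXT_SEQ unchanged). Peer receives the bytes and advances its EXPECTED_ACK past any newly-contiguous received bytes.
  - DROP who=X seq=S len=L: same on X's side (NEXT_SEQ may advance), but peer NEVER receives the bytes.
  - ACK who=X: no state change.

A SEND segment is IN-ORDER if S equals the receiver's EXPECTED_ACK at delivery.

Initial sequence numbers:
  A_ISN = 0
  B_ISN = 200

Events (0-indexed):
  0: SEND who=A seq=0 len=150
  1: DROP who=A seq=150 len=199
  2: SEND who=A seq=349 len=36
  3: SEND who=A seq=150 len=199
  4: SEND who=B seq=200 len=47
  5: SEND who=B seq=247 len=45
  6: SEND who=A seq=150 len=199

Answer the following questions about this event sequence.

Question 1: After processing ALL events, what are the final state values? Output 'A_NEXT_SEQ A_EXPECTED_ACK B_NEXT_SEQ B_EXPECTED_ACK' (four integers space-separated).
After event 0: A_seq=150 A_ack=200 B_seq=200 B_ack=150
After event 1: A_seq=349 A_ack=200 B_seq=200 B_ack=150
After event 2: A_seq=385 A_ack=200 B_seq=200 B_ack=150
After event 3: A_seq=385 A_ack=200 B_seq=200 B_ack=385
After event 4: A_seq=385 A_ack=247 B_seq=247 B_ack=385
After event 5: A_seq=385 A_ack=292 B_seq=292 B_ack=385
After event 6: A_seq=385 A_ack=292 B_seq=292 B_ack=385

Answer: 385 292 292 385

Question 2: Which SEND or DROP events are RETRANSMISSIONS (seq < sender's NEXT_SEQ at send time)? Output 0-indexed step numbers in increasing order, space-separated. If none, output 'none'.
Step 0: SEND seq=0 -> fresh
Step 1: DROP seq=150 -> fresh
Step 2: SEND seq=349 -> fresh
Step 3: SEND seq=150 -> retransmit
Step 4: SEND seq=200 -> fresh
Step 5: SEND seq=247 -> fresh
Step 6: SEND seq=150 -> retransmit

Answer: 3 6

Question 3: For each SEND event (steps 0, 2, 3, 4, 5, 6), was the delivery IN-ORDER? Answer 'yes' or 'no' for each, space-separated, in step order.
Answer: yes no yes yes yes no

Derivation:
Step 0: SEND seq=0 -> in-order
Step 2: SEND seq=349 -> out-of-order
Step 3: SEND seq=150 -> in-order
Step 4: SEND seq=200 -> in-order
Step 5: SEND seq=247 -> in-order
Step 6: SEND seq=150 -> out-of-order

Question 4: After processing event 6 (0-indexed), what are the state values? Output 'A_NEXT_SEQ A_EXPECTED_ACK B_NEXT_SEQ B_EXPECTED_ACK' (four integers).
After event 0: A_seq=150 A_ack=200 B_seq=200 B_ack=150
After event 1: A_seq=349 A_ack=200 B_seq=200 B_ack=150
After event 2: A_seq=385 A_ack=200 B_seq=200 B_ack=150
After event 3: A_seq=385 A_ack=200 B_seq=200 B_ack=385
After event 4: A_seq=385 A_ack=247 B_seq=247 B_ack=385
After event 5: A_seq=385 A_ack=292 B_seq=292 B_ack=385
After event 6: A_seq=385 A_ack=292 B_seq=292 B_ack=385

385 292 292 385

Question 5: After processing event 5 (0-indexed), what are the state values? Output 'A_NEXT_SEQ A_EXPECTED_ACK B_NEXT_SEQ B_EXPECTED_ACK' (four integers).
After event 0: A_seq=150 A_ack=200 B_seq=200 B_ack=150
After event 1: A_seq=349 A_ack=200 B_seq=200 B_ack=150
After event 2: A_seq=385 A_ack=200 B_seq=200 B_ack=150
After event 3: A_seq=385 A_ack=200 B_seq=200 B_ack=385
After event 4: A_seq=385 A_ack=247 B_seq=247 B_ack=385
After event 5: A_seq=385 A_ack=292 B_seq=292 B_ack=385

385 292 292 385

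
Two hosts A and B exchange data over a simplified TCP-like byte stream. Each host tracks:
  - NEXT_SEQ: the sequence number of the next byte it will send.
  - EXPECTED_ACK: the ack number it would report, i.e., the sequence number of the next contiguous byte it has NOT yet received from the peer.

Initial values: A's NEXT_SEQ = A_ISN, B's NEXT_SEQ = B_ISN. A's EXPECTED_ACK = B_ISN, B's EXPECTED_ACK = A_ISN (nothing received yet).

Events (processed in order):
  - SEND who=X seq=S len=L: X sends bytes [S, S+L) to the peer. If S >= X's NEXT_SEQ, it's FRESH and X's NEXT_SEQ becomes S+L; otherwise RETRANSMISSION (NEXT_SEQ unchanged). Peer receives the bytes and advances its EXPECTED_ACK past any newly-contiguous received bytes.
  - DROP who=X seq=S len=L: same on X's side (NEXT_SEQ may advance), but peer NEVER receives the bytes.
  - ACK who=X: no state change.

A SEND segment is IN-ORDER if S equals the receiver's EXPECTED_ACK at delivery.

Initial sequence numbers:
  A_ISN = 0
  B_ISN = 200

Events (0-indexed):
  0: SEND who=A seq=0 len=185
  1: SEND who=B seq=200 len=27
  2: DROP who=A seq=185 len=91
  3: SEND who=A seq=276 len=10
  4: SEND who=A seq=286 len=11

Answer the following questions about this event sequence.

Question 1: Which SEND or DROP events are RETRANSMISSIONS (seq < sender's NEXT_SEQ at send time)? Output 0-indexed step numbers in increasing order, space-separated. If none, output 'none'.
Answer: none

Derivation:
Step 0: SEND seq=0 -> fresh
Step 1: SEND seq=200 -> fresh
Step 2: DROP seq=185 -> fresh
Step 3: SEND seq=276 -> fresh
Step 4: SEND seq=286 -> fresh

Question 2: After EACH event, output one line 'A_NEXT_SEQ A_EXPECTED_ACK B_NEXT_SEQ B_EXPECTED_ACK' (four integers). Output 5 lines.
185 200 200 185
185 227 227 185
276 227 227 185
286 227 227 185
297 227 227 185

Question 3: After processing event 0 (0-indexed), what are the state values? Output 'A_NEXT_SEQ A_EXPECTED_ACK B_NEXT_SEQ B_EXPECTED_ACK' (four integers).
After event 0: A_seq=185 A_ack=200 B_seq=200 B_ack=185

185 200 200 185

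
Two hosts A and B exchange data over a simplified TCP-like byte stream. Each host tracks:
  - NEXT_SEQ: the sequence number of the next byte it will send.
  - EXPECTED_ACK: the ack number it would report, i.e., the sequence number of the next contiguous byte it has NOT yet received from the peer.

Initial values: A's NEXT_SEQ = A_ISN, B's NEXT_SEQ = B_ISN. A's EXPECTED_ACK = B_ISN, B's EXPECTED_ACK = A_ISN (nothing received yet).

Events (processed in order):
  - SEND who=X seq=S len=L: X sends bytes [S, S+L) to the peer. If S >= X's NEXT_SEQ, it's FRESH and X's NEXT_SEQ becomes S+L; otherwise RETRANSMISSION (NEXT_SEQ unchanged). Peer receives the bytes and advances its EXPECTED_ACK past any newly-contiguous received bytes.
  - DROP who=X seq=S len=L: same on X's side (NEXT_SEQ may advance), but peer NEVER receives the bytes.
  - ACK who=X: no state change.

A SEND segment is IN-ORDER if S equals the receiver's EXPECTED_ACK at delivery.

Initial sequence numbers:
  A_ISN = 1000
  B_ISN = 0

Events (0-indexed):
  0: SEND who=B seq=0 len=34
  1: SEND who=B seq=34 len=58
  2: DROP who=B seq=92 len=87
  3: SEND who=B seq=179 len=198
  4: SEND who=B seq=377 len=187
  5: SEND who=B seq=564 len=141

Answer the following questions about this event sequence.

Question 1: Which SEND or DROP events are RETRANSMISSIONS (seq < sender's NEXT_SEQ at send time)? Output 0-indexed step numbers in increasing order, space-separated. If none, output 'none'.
Step 0: SEND seq=0 -> fresh
Step 1: SEND seq=34 -> fresh
Step 2: DROP seq=92 -> fresh
Step 3: SEND seq=179 -> fresh
Step 4: SEND seq=377 -> fresh
Step 5: SEND seq=564 -> fresh

Answer: none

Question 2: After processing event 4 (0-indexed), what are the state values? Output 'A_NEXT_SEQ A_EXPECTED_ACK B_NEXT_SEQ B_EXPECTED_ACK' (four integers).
After event 0: A_seq=1000 A_ack=34 B_seq=34 B_ack=1000
After event 1: A_seq=1000 A_ack=92 B_seq=92 B_ack=1000
After event 2: A_seq=1000 A_ack=92 B_seq=179 B_ack=1000
After event 3: A_seq=1000 A_ack=92 B_seq=377 B_ack=1000
After event 4: A_seq=1000 A_ack=92 B_seq=564 B_ack=1000

1000 92 564 1000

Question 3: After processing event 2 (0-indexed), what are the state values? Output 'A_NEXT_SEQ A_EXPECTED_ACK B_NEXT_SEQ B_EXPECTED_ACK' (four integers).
After event 0: A_seq=1000 A_ack=34 B_seq=34 B_ack=1000
After event 1: A_seq=1000 A_ack=92 B_seq=92 B_ack=1000
After event 2: A_seq=1000 A_ack=92 B_seq=179 B_ack=1000

1000 92 179 1000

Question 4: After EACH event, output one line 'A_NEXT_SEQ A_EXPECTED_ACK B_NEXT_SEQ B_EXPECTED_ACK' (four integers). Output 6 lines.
1000 34 34 1000
1000 92 92 1000
1000 92 179 1000
1000 92 377 1000
1000 92 564 1000
1000 92 705 1000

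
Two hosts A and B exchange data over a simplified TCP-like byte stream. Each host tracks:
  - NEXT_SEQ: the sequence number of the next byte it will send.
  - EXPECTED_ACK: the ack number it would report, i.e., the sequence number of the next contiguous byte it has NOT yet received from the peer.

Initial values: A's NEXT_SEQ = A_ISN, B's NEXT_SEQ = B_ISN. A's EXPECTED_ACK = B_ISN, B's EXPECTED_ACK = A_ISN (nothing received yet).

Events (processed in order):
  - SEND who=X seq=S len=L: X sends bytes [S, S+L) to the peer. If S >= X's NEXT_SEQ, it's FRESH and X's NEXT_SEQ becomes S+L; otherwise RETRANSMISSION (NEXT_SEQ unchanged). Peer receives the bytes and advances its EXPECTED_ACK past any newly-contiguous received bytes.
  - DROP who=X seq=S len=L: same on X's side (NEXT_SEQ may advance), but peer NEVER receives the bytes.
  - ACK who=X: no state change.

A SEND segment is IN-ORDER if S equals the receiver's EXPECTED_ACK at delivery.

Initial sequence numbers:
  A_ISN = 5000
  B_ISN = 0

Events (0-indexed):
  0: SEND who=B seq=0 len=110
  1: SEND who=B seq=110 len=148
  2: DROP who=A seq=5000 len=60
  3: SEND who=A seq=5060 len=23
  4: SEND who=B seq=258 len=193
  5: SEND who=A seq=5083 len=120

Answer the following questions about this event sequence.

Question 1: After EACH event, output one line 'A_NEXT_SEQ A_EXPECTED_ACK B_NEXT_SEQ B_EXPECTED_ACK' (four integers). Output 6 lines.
5000 110 110 5000
5000 258 258 5000
5060 258 258 5000
5083 258 258 5000
5083 451 451 5000
5203 451 451 5000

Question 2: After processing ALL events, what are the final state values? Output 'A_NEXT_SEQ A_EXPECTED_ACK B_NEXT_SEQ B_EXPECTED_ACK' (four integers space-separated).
Answer: 5203 451 451 5000

Derivation:
After event 0: A_seq=5000 A_ack=110 B_seq=110 B_ack=5000
After event 1: A_seq=5000 A_ack=258 B_seq=258 B_ack=5000
After event 2: A_seq=5060 A_ack=258 B_seq=258 B_ack=5000
After event 3: A_seq=5083 A_ack=258 B_seq=258 B_ack=5000
After event 4: A_seq=5083 A_ack=451 B_seq=451 B_ack=5000
After event 5: A_seq=5203 A_ack=451 B_seq=451 B_ack=5000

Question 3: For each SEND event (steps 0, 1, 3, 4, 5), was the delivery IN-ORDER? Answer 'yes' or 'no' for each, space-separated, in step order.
Step 0: SEND seq=0 -> in-order
Step 1: SEND seq=110 -> in-order
Step 3: SEND seq=5060 -> out-of-order
Step 4: SEND seq=258 -> in-order
Step 5: SEND seq=5083 -> out-of-order

Answer: yes yes no yes no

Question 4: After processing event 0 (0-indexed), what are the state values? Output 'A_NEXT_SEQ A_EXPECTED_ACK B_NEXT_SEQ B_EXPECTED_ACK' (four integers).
After event 0: A_seq=5000 A_ack=110 B_seq=110 B_ack=5000

5000 110 110 5000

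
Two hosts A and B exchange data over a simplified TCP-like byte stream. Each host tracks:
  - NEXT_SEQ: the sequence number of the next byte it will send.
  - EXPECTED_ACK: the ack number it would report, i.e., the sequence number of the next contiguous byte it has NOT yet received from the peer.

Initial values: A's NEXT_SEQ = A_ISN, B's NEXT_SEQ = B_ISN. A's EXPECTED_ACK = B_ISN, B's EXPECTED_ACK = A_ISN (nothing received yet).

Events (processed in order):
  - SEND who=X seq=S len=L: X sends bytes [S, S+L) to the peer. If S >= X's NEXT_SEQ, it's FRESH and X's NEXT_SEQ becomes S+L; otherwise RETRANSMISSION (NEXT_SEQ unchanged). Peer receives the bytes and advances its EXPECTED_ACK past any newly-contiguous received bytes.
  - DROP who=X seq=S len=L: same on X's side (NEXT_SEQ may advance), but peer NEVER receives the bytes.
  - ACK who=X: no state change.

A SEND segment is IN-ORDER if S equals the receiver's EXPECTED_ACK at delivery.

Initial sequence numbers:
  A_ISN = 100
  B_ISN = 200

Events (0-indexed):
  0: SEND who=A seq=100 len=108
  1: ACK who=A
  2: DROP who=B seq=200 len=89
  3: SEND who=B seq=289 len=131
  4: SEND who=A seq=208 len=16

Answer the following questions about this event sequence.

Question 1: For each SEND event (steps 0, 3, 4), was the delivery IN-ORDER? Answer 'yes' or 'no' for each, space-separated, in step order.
Answer: yes no yes

Derivation:
Step 0: SEND seq=100 -> in-order
Step 3: SEND seq=289 -> out-of-order
Step 4: SEND seq=208 -> in-order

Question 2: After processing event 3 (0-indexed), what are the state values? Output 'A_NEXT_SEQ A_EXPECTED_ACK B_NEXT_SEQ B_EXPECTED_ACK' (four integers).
After event 0: A_seq=208 A_ack=200 B_seq=200 B_ack=208
After event 1: A_seq=208 A_ack=200 B_seq=200 B_ack=208
After event 2: A_seq=208 A_ack=200 B_seq=289 B_ack=208
After event 3: A_seq=208 A_ack=200 B_seq=420 B_ack=208

208 200 420 208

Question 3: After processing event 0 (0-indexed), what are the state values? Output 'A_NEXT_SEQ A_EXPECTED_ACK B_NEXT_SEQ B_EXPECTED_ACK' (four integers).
After event 0: A_seq=208 A_ack=200 B_seq=200 B_ack=208

208 200 200 208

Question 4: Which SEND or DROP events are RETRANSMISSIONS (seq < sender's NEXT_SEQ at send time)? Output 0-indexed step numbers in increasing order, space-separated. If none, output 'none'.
Step 0: SEND seq=100 -> fresh
Step 2: DROP seq=200 -> fresh
Step 3: SEND seq=289 -> fresh
Step 4: SEND seq=208 -> fresh

Answer: none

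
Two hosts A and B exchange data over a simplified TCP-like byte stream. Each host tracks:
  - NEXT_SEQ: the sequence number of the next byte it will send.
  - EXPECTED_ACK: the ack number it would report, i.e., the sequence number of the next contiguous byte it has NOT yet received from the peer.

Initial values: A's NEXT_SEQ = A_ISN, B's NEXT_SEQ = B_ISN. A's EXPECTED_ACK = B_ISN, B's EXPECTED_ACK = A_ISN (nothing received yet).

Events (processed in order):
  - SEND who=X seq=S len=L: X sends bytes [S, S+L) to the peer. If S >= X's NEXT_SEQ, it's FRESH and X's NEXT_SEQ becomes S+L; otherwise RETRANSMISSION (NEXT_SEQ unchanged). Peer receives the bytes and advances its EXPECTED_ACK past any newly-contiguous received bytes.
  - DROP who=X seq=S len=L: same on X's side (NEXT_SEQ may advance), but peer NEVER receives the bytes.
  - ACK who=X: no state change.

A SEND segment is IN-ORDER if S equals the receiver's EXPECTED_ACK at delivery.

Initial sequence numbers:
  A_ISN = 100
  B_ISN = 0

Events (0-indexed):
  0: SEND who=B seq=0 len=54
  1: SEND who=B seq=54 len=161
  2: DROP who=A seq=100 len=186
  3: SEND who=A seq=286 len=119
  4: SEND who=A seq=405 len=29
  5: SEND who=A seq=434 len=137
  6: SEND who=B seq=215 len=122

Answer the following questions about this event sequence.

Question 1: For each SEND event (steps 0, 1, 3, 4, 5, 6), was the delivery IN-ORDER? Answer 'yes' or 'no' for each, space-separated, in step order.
Step 0: SEND seq=0 -> in-order
Step 1: SEND seq=54 -> in-order
Step 3: SEND seq=286 -> out-of-order
Step 4: SEND seq=405 -> out-of-order
Step 5: SEND seq=434 -> out-of-order
Step 6: SEND seq=215 -> in-order

Answer: yes yes no no no yes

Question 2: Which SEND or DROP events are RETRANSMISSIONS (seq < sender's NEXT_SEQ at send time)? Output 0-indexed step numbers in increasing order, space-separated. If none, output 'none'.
Answer: none

Derivation:
Step 0: SEND seq=0 -> fresh
Step 1: SEND seq=54 -> fresh
Step 2: DROP seq=100 -> fresh
Step 3: SEND seq=286 -> fresh
Step 4: SEND seq=405 -> fresh
Step 5: SEND seq=434 -> fresh
Step 6: SEND seq=215 -> fresh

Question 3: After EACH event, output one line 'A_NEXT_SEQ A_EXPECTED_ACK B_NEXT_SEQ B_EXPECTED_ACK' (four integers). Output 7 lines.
100 54 54 100
100 215 215 100
286 215 215 100
405 215 215 100
434 215 215 100
571 215 215 100
571 337 337 100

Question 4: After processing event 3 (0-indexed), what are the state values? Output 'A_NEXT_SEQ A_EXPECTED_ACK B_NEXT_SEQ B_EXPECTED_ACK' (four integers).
After event 0: A_seq=100 A_ack=54 B_seq=54 B_ack=100
After event 1: A_seq=100 A_ack=215 B_seq=215 B_ack=100
After event 2: A_seq=286 A_ack=215 B_seq=215 B_ack=100
After event 3: A_seq=405 A_ack=215 B_seq=215 B_ack=100

405 215 215 100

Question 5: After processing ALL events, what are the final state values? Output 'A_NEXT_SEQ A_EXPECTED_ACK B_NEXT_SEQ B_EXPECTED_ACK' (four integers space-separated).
After event 0: A_seq=100 A_ack=54 B_seq=54 B_ack=100
After event 1: A_seq=100 A_ack=215 B_seq=215 B_ack=100
After event 2: A_seq=286 A_ack=215 B_seq=215 B_ack=100
After event 3: A_seq=405 A_ack=215 B_seq=215 B_ack=100
After event 4: A_seq=434 A_ack=215 B_seq=215 B_ack=100
After event 5: A_seq=571 A_ack=215 B_seq=215 B_ack=100
After event 6: A_seq=571 A_ack=337 B_seq=337 B_ack=100

Answer: 571 337 337 100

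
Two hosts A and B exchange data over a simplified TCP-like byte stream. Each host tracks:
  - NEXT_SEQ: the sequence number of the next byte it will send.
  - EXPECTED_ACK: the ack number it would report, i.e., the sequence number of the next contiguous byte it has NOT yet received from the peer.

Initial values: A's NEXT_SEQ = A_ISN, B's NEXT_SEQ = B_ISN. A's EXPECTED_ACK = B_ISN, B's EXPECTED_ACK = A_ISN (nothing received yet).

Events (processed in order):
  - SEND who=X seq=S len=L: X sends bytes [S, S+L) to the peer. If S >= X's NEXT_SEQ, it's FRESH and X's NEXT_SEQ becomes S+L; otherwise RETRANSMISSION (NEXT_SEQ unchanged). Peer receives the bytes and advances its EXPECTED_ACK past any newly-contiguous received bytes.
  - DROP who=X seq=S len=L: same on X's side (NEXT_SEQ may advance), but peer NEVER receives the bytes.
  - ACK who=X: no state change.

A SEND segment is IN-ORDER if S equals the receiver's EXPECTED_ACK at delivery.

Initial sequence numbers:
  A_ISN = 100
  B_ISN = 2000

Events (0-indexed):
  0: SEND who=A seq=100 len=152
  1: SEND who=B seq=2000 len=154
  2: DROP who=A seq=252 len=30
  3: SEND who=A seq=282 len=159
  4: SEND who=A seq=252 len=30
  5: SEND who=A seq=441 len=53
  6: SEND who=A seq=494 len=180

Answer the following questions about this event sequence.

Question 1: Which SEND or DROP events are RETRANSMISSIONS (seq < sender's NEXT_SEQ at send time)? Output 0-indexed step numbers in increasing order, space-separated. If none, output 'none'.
Step 0: SEND seq=100 -> fresh
Step 1: SEND seq=2000 -> fresh
Step 2: DROP seq=252 -> fresh
Step 3: SEND seq=282 -> fresh
Step 4: SEND seq=252 -> retransmit
Step 5: SEND seq=441 -> fresh
Step 6: SEND seq=494 -> fresh

Answer: 4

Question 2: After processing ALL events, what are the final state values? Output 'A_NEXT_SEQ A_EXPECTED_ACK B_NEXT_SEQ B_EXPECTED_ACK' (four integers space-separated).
Answer: 674 2154 2154 674

Derivation:
After event 0: A_seq=252 A_ack=2000 B_seq=2000 B_ack=252
After event 1: A_seq=252 A_ack=2154 B_seq=2154 B_ack=252
After event 2: A_seq=282 A_ack=2154 B_seq=2154 B_ack=252
After event 3: A_seq=441 A_ack=2154 B_seq=2154 B_ack=252
After event 4: A_seq=441 A_ack=2154 B_seq=2154 B_ack=441
After event 5: A_seq=494 A_ack=2154 B_seq=2154 B_ack=494
After event 6: A_seq=674 A_ack=2154 B_seq=2154 B_ack=674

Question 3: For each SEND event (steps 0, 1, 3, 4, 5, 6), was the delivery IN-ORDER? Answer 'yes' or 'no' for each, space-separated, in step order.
Answer: yes yes no yes yes yes

Derivation:
Step 0: SEND seq=100 -> in-order
Step 1: SEND seq=2000 -> in-order
Step 3: SEND seq=282 -> out-of-order
Step 4: SEND seq=252 -> in-order
Step 5: SEND seq=441 -> in-order
Step 6: SEND seq=494 -> in-order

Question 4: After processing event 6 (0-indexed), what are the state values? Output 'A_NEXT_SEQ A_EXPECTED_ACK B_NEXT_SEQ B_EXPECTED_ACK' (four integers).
After event 0: A_seq=252 A_ack=2000 B_seq=2000 B_ack=252
After event 1: A_seq=252 A_ack=2154 B_seq=2154 B_ack=252
After event 2: A_seq=282 A_ack=2154 B_seq=2154 B_ack=252
After event 3: A_seq=441 A_ack=2154 B_seq=2154 B_ack=252
After event 4: A_seq=441 A_ack=2154 B_seq=2154 B_ack=441
After event 5: A_seq=494 A_ack=2154 B_seq=2154 B_ack=494
After event 6: A_seq=674 A_ack=2154 B_seq=2154 B_ack=674

674 2154 2154 674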